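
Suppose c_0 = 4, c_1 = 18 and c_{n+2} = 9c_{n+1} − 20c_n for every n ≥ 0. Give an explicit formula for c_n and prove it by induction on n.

Claim: c_n = 2·5^n + 2·4^n.

Base cases: c_0 = 4 and 2·5^0 + 2·4^0 = 4; c_1 = 18 and 2·5^1 + 2·4^1 = 18.
Assume c_j = 2·5^j + 2·4^j for all 0 ≤ j ≤ k, where k ≥ 1.
Then c_{k+1} = 9c_k − 20c_{k−1} = 9·(2·5^k + 2·4^k) − 20·(2·5^{k−1} + 2·4^{k−1}) = 2·(9·5 − 20)5^{k−1} + 2·(9·4 − 20)4^{k−1} = 50·5^{k−1} + 32·4^{k−1} = 2·5^{k+1} + 2·4^{k+1}.
By strong induction, c_n = 2·5^n + 2·4^n for all n ≥ 0.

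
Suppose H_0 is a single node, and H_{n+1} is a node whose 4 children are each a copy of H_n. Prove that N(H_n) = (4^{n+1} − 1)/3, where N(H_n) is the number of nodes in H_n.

Base case: N(H_0) = 1, and (4^{0+1} − 1)/3 = 1.
Assume N(H_j) = (4^{j+1} − 1)/3.
Then N(H_{j+1}) = 1 + 4N(H_j) = 1 + 4·(4^{j+1} − 1)/3 = 1 + (4^{j+2} − 4)/3 = (3 + 4^{j+2} − 4)/3 = (4^{j+2} − 1)/3.
This completes the inductive step, so N(H_n) = (4^{n+1} − 1)/3 for all n ≥ 0.

N(H_n) = (4^{n+1} − 1)/3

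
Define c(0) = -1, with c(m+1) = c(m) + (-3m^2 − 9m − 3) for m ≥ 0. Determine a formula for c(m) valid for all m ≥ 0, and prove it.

Claim: c(m) = -m^3 − 3m^2 + m − 1.

Base case: c(0) = -1, and -0^3 − 3·0^2 + 0 − 1 = -1.
Assume c(r) = -r^3 − 3r^2 + r − 1.
Then c(r+1) = c(r) + (-3r^2 − 9r − 3) = (-r^3 − 3r^2 + r − 1) + (-3r^2 − 9r − 3) = -r^3 − 6r^2 − 8r − 4,
and -(r+1)^3 − 3·(r+1)^2 + (r+1) − 1 = -r^3 − 6r^2 − 8r − 4.
This completes the inductive step, so c(m) = -m^3 − 3m^2 + m − 1 for all m ≥ 0.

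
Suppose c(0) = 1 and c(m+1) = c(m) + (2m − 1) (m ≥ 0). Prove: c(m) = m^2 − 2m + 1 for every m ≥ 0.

Base case: c(0) = 1, and 0^2 − 2·0 + 1 = 1.
Assume c(k) = k^2 − 2k + 1.
Then c(k+1) = c(k) + (2k − 1) = (k^2 − 2k + 1) + (2k − 1) = k^2,
and (k+1)^2 − 2·(k+1) + 1 = k^2.
This completes the inductive step, so c(m) = m^2 − 2m + 1 for all m ≥ 0.

c(m) = m^2 − 2m + 1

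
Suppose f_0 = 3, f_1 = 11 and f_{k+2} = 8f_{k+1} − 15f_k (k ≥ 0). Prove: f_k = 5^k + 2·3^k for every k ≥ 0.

Base cases: f_0 = 3 and 5^0 + 2·3^0 = 3; f_1 = 11 and 5^1 + 2·3^1 = 11.
Assume f_j = 5^j + 2·3^j for all 0 ≤ j ≤ r, where r ≥ 1.
Then f_{r+1} = 8f_r − 15f_{r−1} = 8·(5^r + 2·3^r) − 15·(5^{r−1} + 2·3^{r−1}) = (8·5 − 15)5^{r−1} + 2·(8·3 − 15)3^{r−1} = 25·5^{r−1} + 18·3^{r−1} = 5^{r+1} + 2·3^{r+1}.
By strong induction, f_k = 5^k + 2·3^k for all k ≥ 0.

f_k = 5^k + 2·3^k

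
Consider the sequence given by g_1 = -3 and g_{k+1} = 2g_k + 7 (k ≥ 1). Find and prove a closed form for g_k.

Claim: g_k = 2^{k+1} − 7.

Base case: g_1 = -3, and 2^{1+1} − 7 = 4 − 7 = -3.
Assume g_j = 2^{j+1} − 7 for some j ≥ 1.
Then g_{j+1} = 2g_j + 7 = 2·(2^{j+1} − 7) + 7 = 2^{j+2} − 14 + 7 = 2^{j+2} − 7.
This completes the inductive step, so g_k = 2^{k+1} − 7 for all k ≥ 1.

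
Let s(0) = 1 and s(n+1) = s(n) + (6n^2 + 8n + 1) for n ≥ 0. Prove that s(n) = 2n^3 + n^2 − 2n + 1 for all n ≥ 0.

Base case: s(0) = 1, and 2·0^3 + 0^2 − 2·0 + 1 = 1.
Assume s(j) = 2j^3 + j^2 − 2j + 1.
Then s(j+1) = s(j) + (6j^2 + 8j + 1) = (2j^3 + j^2 − 2j + 1) + (6j^2 + 8j + 1) = 2j^3 + 7j^2 + 6j + 2,
and 2·(j+1)^3 + (j+1)^2 − 2·(j+1) + 1 = 2j^3 + 7j^2 + 6j + 2.
By induction, s(n) = 2n^3 + n^2 − 2n + 1 for all n ≥ 0.

s(n) = 2n^3 + n^2 − 2n + 1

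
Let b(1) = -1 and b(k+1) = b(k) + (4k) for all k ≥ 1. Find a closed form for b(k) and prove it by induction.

Claim: b(k) = 2k^2 − 2k − 1.

Base case: b(1) = -1, and 2·1^2 − 2·1 − 1 = -1.
Assume b(j) = 2j^2 − 2j − 1.
Then b(j+1) = b(j) + (4j) = (2j^2 − 2j − 1) + (4j) = 2j^2 + 2j − 1,
and 2·(j+1)^2 − 2·(j+1) − 1 = 2j^2 + 2j − 1.
Hence b(k) = 2k^2 − 2k − 1 for every k ≥ 1, by induction.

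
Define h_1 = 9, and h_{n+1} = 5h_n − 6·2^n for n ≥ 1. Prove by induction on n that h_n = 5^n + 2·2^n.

Base case: h_1 = 9, and 5^1 + 2·2^1 = 5 + 4 = 9.
Assume h_k = 5^k + 2·2^k for some k ≥ 1.
Then h_{k+1} = 5h_k − 6·2^k = 5·(5^k + 2·2^k) − 6·2^k = 5^{k+1} + 10·2^k − 6·2^k = 5^{k+1} + 4·2^k = 5^{k+1} + 2·2^{k+1}.
This completes the inductive step, so h_n = 5^n + 2·2^n for all n ≥ 1.

h_n = 5^n + 2·2^n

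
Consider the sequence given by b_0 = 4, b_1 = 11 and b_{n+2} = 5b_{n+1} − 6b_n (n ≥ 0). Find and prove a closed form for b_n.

Claim: b_n = 3·3^n + 2^n.

Base cases: b_0 = 4 and 3·3^0 + 2^0 = 4; b_1 = 11 and 3·3^1 + 2^1 = 11.
Assume b_j = 3·3^j + 2^j for all 0 ≤ j ≤ m, where m ≥ 1.
Then b_{m+1} = 5b_m − 6b_{m−1} = 5·(3·3^m + 2^m) − 6·(3·3^{m−1} + 2^{m−1}) = 3·(5·3 − 6)3^{m−1} + (5·2 − 6)2^{m−1} = 27·3^{m−1} + 4·2^{m−1} = 3·3^{m+1} + 2^{m+1}.
Hence b_n = 3·3^n + 2^n for every n ≥ 0, by strong induction.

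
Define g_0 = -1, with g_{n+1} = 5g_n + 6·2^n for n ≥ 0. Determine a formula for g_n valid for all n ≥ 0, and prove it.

Claim: g_n = 5^n − 2·2^n.

Base case: g_0 = -1, and 5^0 − 2·2^0 = 1 − 2 = -1.
Assume g_m = 5^m − 2·2^m for some m ≥ 0.
Then g_{m+1} = 5g_m + 6·2^m = 5·(5^m − 2·2^m) + 6·2^m = 5^{m+1} − 10·2^m + 6·2^m = 5^{m+1} − 4·2^m = 5^{m+1} − 2·2^{m+1}.
By induction, g_n = 5^n − 2·2^n for all n ≥ 0.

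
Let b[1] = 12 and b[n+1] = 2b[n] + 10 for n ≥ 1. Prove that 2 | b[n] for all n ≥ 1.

Base case: b[1] = 12 = 2·6, so 2 | b[1].
Assume 2 | b[r], so b[r] = 2t for some integer t.
Then b[r+1] = 2b[r] + 10 = 2·(2t) + 10 = 2(2t + 5), so 2 | b[r+1].
This completes the inductive step, so 2 | b[n] for all n ≥ 1.

2 | b[n]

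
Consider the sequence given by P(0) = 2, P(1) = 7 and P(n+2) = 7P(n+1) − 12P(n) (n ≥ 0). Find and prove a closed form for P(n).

Claim: P(n) = 4^n + 3^n.

Base cases: P(0) = 2 and 4^0 + 3^0 = 2; P(1) = 7 and 4^1 + 3^1 = 7.
Assume P(i) = 4^i + 3^i for all 0 ≤ i ≤ j, where j ≥ 1.
Then P(j+1) = 7P(j) − 12P(j−1) = 7·(4^j + 3^j) − 12·(4^{j−1} + 3^{j−1}) = (7·4 − 12)4^{j−1} + (7·3 − 12)3^{j−1} = 16·4^{j−1} + 9·3^{j−1} = 4^{j+1} + 3^{j+1}.
By strong induction, P(n) = 4^n + 3^n for all n ≥ 0.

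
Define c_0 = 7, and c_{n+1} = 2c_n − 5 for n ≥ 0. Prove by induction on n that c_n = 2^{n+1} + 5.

Base case: c_0 = 7, and 2^{0+1} + 5 = 2 + 5 = 7.
Assume c_j = 2^{j+1} + 5 for some j ≥ 0.
Then c_{j+1} = 2c_j − 5 = 2·(2^{j+1} + 5) − 5 = 2^{j+2} + 10 − 5 = 2^{j+2} + 5.
By induction, c_n = 2^{n+1} + 5 for all n ≥ 0.

c_n = 2^{n+1} + 5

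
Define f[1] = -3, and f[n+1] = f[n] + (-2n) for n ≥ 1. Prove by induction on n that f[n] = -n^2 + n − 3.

Base case: f[1] = -3, and -1^2 + 1 − 3 = -3.
Assume f[k] = -k^2 + k − 3.
Then f[k+1] = f[k] + (-2k) = (-k^2 + k − 3) + (-2k) = -k^2 − k − 3,
and -(k+1)^2 + (k+1) − 3 = -k^2 − k − 3.
Hence f[n] = -n^2 + n − 3 for every n ≥ 1, by induction.

f[n] = -n^2 + n − 3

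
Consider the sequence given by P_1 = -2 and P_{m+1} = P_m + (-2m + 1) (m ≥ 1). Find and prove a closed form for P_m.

Claim: P_m = -m^2 + 2m − 3.

Base case: P_1 = -2, and -1^2 + 2·1 − 3 = -2.
Assume P_j = -j^2 + 2j − 3.
Then P_{j+1} = P_j + (-2j + 1) = (-j^2 + 2j − 3) + (-2j + 1) = -j^2 − 2,
and -(j+1)^2 + 2·(j+1) − 3 = -j^2 − 2.
By induction, P_m = -m^2 + 2m − 3 for all m ≥ 1.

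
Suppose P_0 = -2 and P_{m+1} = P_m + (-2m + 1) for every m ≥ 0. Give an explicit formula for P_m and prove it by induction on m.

Claim: P_m = -m^2 + 2m − 2.

Base case: P_0 = -2, and -0^2 + 2·0 − 2 = -2.
Assume P_j = -j^2 + 2j − 2.
Then P_{j+1} = P_j + (-2j + 1) = (-j^2 + 2j − 2) + (-2j + 1) = -j^2 − 1,
and -(j+1)^2 + 2·(j+1) − 2 = -j^2 − 1.
Hence P_m = -m^2 + 2m − 2 for every m ≥ 0, by induction.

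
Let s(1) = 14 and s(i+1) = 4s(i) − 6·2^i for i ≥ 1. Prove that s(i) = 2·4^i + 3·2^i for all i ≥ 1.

Base case: s(1) = 14, and 2·4^1 + 3·2^1 = 8 + 6 = 14.
Assume s(j) = 2·4^j + 3·2^j for some j ≥ 1.
Then s(j+1) = 4s(j) − 6·2^j = 4·(2·4^j + 3·2^j) − 6·2^j = 2·4^{j+1} + 12·2^j − 6·2^j = 2·4^{j+1} + 6·2^j = 2·4^{j+1} + 3·2^{j+1}.
So the formula holds for j+1, and by induction s(i) = 2·4^i + 3·2^i for all i ≥ 1.

s(i) = 2·4^i + 3·2^i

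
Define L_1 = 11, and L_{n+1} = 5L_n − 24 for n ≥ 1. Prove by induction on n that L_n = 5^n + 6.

Base case: L_1 = 11, and 5^1 + 6 = 5 + 6 = 11.
Assume L_r = 5^r + 6 for some r ≥ 1.
Then L_{r+1} = 5L_r − 24 = 5·(5^r + 6) − 24 = 5^{r+1} + 30 − 24 = 5^{r+1} + 6.
Hence L_n = 5^n + 6 for every n ≥ 1, by induction.

L_n = 5^n + 6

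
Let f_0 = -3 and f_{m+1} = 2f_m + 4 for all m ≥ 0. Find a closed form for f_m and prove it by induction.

Claim: f_m = 2^m − 4.

Base case: f_0 = -3, and 2^0 − 4 = 1 − 4 = -3.
Assume f_k = 2^k − 4 for some k ≥ 0.
Then f_{k+1} = 2f_k + 4 = 2·(2^k − 4) + 4 = 2^{k+1} − 8 + 4 = 2^{k+1} − 4.
By induction, f_m = 2^m − 4 for all m ≥ 0.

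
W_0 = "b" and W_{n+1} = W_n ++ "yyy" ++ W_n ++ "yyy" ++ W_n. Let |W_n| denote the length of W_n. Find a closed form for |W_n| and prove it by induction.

Claim: |W_n| = 4·3^n − 3.

Base case: |W_0| = 1, and 4·3^0 − 3 = 1.
Assume |W_j| = 4·3^j − 3.
Then |W_{j+1}| = 3|W_j| + 6 = 3(4·3^j − 3) + 6 = 4·3^{j+1} − 9 + 6 = 4·3^{j+1} − 3.
Hence |W_n| = 4·3^n − 3 for every n ≥ 0, by induction.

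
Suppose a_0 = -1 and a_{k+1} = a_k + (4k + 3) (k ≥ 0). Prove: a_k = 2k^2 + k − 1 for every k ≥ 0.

Base case: a_0 = -1, and 2·0^2 + 0 − 1 = -1.
Assume a_j = 2j^2 + j − 1.
Then a_{j+1} = a_j + (4j + 3) = (2j^2 + j − 1) + (4j + 3) = 2j^2 + 5j + 2,
and 2·(j+1)^2 + (j+1) − 1 = 2j^2 + 5j + 2.
Hence a_k = 2k^2 + k − 1 for every k ≥ 0, by induction.

a_k = 2k^2 + k − 1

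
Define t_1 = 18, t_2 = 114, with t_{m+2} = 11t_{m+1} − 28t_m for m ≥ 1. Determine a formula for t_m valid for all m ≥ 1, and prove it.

Claim: t_m = 4^m + 2·7^m.

Base cases: t_1 = 18 and 4^1 + 2·7^1 = 18; t_2 = 114 and 4^2 + 2·7^2 = 114.
Assume t_j = 4^j + 2·7^j for all 1 ≤ j ≤ k, where k ≥ 2.
Then t_{k+1} = 11t_k − 28t_{k−1} = 11·(4^k + 2·7^k) − 28·(4^{k−1} + 2·7^{k−1}) = (11·4 − 28)4^{k−1} + 2·(11·7 − 28)7^{k−1} = 16·4^{k−1} + 98·7^{k−1} = 4^{k+1} + 2·7^{k+1}.
So the formula holds for k+1, and by strong induction t_m = 4^m + 2·7^m for all m ≥ 1.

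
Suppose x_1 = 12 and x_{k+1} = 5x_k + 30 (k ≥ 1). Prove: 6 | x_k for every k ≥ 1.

Base case: x_1 = 12 = 6·2, so 6 | x_1.
Assume 6 | x_m, so x_m = 6t for some integer t.
Then x_{m+1} = 5x_m + 30 = 5·(6t) + 30 = 6(5t + 5), so 6 | x_{m+1}.
By induction, 6 | x_k for all k ≥ 1.

6 | x_k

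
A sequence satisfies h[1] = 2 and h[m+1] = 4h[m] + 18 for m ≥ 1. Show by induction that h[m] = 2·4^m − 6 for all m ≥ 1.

Base case: h[1] = 2, and 2·4^1 − 6 = 8 − 6 = 2.
Assume h[k] = 2·4^k − 6 for some k ≥ 1.
Then h[k+1] = 4h[k] + 18 = 4·(2·4^k − 6) + 18 = 8·4^k − 24 + 18 = 2·4^{k+1} − 6.
By induction, h[m] = 2·4^m − 6 for all m ≥ 1.

h[m] = 2·4^m − 6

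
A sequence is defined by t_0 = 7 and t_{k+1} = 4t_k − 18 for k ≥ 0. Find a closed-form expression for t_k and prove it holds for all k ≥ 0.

Claim: t_k = 4^k + 6.

Base case: t_0 = 7, and 4^0 + 6 = 1 + 6 = 7.
Assume t_j = 4^j + 6 for some j ≥ 0.
Then t_{j+1} = 4t_j − 18 = 4·(4^j + 6) − 18 = 4^{j+1} + 24 − 18 = 4^{j+1} + 6.
This completes the inductive step, so t_k = 4^k + 6 for all k ≥ 0.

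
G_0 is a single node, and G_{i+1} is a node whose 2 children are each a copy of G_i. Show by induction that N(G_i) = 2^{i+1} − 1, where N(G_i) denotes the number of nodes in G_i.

Base case: N(G_0) = 1, and 2^{0+1} − 1 = 1.
Assume N(G_m) = 2^{m+1} − 1.
Then N(G_{m+1}) = 1 + 2N(G_m) = 1 + 2(2^{m+1} − 1) = 2^{m+2} − 2 + 1 = 2^{m+2} − 1.
By induction, N(G_i) = 2^{i+1} − 1 for all i ≥ 0.

N(G_i) = 2^{i+1} − 1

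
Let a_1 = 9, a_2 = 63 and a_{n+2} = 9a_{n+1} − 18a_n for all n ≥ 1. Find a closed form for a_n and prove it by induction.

Claim: a_n = -3^n + 2·6^n.

Base cases: a_1 = 9 and -3^1 + 2·6^1 = 9; a_2 = 63 and -3^2 + 2·6^2 = 63.
Assume a_j = -3^j + 2·6^j for all 1 ≤ j ≤ k, where k ≥ 2.
Then a_{k+1} = 9a_k − 18a_{k−1} = 9·(-3^k + 2·6^k) − 18·(-3^{k−1} + 2·6^{k−1}) = -(9·3 − 18)3^{k−1} + 2·(9·6 − 18)6^{k−1} = -9·3^{k−1} + 72·6^{k−1} = -3^{k+1} + 2·6^{k+1}.
By strong induction, a_n = -3^n + 2·6^n for all n ≥ 1.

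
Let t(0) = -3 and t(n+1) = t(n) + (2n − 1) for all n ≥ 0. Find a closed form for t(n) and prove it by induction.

Claim: t(n) = n^2 − 2n − 3.

Base case: t(0) = -3, and 0^2 − 2·0 − 3 = -3.
Assume t(m) = m^2 − 2m − 3.
Then t(m+1) = t(m) + (2m − 1) = (m^2 − 2m − 3) + (2m − 1) = m^2 − 4,
and (m+1)^2 − 2·(m+1) − 3 = m^2 − 4.
By induction, t(n) = n^2 − 2n − 3 for all n ≥ 0.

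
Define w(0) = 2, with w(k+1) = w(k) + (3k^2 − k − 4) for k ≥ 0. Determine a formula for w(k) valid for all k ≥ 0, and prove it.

Claim: w(k) = k^3 − 2k^2 − 3k + 2.

Base case: w(0) = 2, and 0^3 − 2·0^2 − 3·0 + 2 = 2.
Assume w(m) = m^3 − 2m^2 − 3m + 2.
Then w(m+1) = w(m) + (3m^2 − m − 4) = (m^3 − 2m^2 − 3m + 2) + (3m^2 − m − 4) = m^3 + m^2 − 4m − 2,
and (m+1)^3 − 2·(m+1)^2 − 3·(m+1) + 2 = m^3 + m^2 − 4m − 2.
This completes the inductive step, so w(k) = k^3 − 2k^2 − 3k + 2 for all k ≥ 0.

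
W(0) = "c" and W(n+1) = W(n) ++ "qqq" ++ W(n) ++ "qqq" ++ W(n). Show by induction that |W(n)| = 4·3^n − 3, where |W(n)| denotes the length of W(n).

Base case: |W(0)| = 1, and 4·3^0 − 3 = 1.
Assume |W(r)| = 4·3^r − 3.
Then |W(r+1)| = 3|W(r)| + 6 = 3(4·3^r − 3) + 6 = 4·3^{r+1} − 9 + 6 = 4·3^{r+1} − 3.
Hence |W(n)| = 4·3^n − 3 for every n ≥ 0, by induction.

|W(n)| = 4·3^n − 3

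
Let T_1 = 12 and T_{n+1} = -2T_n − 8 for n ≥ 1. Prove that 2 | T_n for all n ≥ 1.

Base case: T_1 = 12 = 2·6, so 2 | T_1.
Assume 2 | T_j, so T_j = 2t for some integer t.
Then T_{j+1} = -2T_j − 8 = -2·(2t) − 8 = 2(-2t − 4), so 2 | T_{j+1}.
By induction, 2 | T_n for all n ≥ 1.

2 | T_n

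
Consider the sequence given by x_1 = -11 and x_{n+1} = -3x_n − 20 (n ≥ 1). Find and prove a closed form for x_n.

Claim: x_n = 2·(-3)^n − 5.

Base case: x_1 = -11, and 2·(-3)^1 − 5 = -6 − 5 = -11.
Assume x_k = 2·(-3)^k − 5 for some k ≥ 1.
Then x_{k+1} = -3x_k − 20 = -3·(2·(-3)^k − 5) − 20 = -6·(-3)^k + 15 − 20 = 2·(-3)^{k+1} − 5.
Hence x_n = 2·(-3)^n − 5 for every n ≥ 1, by induction.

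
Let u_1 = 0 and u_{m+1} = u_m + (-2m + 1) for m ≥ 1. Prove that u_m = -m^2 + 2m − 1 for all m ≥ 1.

Base case: u_1 = 0, and -1^2 + 2·1 − 1 = 0.
Assume u_j = -j^2 + 2j − 1.
Then u_{j+1} = u_j + (-2j + 1) = (-j^2 + 2j − 1) + (-2j + 1) = -j^2,
and -(j+1)^2 + 2·(j+1) − 1 = -j^2.
This completes the inductive step, so u_m = -m^2 + 2m − 1 for all m ≥ 1.

u_m = -m^2 + 2m − 1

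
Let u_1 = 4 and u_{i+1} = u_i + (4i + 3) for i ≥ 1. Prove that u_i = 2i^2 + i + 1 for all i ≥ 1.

Base case: u_1 = 4, and 2·1^2 + 1 + 1 = 4.
Assume u_r = 2r^2 + r + 1.
Then u_{r+1} = u_r + (4r + 3) = (2r^2 + r + 1) + (4r + 3) = 2r^2 + 5r + 4,
and 2·(r+1)^2 + (r+1) + 1 = 2r^2 + 5r + 4.
This completes the inductive step, so u_i = 2i^2 + i + 1 for all i ≥ 1.

u_i = 2i^2 + i + 1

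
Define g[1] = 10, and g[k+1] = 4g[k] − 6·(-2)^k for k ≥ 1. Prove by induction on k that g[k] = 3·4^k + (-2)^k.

Base case: g[1] = 10, and 3·4^1 + (-2)^1 = 12 − 2 = 10.
Assume g[j] = 3·4^j + (-2)^j for some j ≥ 1.
Then g[j+1] = 4g[j] − 6·(-2)^j = 4·(3·4^j + (-2)^j) − 6·(-2)^j = 3·4^{j+1} + 4·(-2)^j − 6·(-2)^j = 3·4^{j+1} − 2·(-2)^j = 3·4^{j+1} + (-2)^{j+1}.
This completes the inductive step, so g[k] = 3·4^k + (-2)^k for all k ≥ 1.

g[k] = 3·4^k + (-2)^k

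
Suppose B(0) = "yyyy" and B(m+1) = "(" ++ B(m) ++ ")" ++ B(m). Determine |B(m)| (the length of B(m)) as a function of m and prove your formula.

Claim: |B(m)| = 6·2^m − 2.

Base case: |B(0)| = 4, and 6·2^0 − 2 = 4.
Assume |B(k)| = 6·2^k − 2.
Then |B(k+1)| = 1 + |B(k)| + 1 + |B(k)| = 2|B(k)| + 2 = 2(6·2^k − 2) + 2 = 6·2^{k+1} − 4 + 2 = 6·2^{k+1} − 2.
Hence |B(m)| = 6·2^m − 2 for every m ≥ 0, by induction.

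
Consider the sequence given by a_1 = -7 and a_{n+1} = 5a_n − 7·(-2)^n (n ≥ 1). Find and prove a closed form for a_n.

Claim: a_n = -5^n + (-2)^n.

Base case: a_1 = -7, and -5^1 + (-2)^1 = -5 − 2 = -7.
Assume a_r = -5^r + (-2)^r for some r ≥ 1.
Then a_{r+1} = 5a_r − 7·(-2)^r = 5·(-5^r + (-2)^r) − 7·(-2)^r = -5^{r+1} + 5·(-2)^r − 7·(-2)^r = -5^{r+1} − 2·(-2)^r = -5^{r+1} + (-2)^{r+1}.
So the formula holds for r+1, and by induction a_n = -5^n + (-2)^n for all n ≥ 1.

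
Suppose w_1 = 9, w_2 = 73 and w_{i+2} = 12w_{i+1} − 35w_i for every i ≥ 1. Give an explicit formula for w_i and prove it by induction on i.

Claim: w_i = 2·7^i − 5^i.

Base cases: w_1 = 9 and 2·7^1 − 5^1 = 9; w_2 = 73 and 2·7^2 − 5^2 = 73.
Assume w_j = 2·7^j − 5^j for all 1 ≤ j ≤ k, where k ≥ 2.
Then w_{k+1} = 12w_k − 35w_{k−1} = 12·(2·7^k − 5^k) − 35·(2·7^{k−1} − 5^{k−1}) = 2·(12·7 − 35)7^{k−1} − (12·5 − 35)5^{k−1} = 98·7^{k−1} − 25·5^{k−1} = 2·7^{k+1} − 5^{k+1}.
By strong induction, w_i = 2·7^i − 5^i for all i ≥ 1.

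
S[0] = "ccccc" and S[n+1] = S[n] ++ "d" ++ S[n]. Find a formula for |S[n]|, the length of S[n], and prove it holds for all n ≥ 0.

Claim: |S[n]| = 6·2^n − 1.

Base case: |S[0]| = 5, and 6·2^0 − 1 = 5.
Assume |S[j]| = 6·2^j − 1.
Then |S[j+1]| = |S[j]| + 1 + |S[j]| = 2|S[j]| + 1 = 2(6·2^j − 1) + 1 = 6·2^{j+1} − 2 + 1 = 6·2^{j+1} − 1.
This completes the inductive step, so |S[n]| = 6·2^n − 1 for all n ≥ 0.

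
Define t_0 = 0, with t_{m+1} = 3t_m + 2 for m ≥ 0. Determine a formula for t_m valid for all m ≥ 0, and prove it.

Claim: t_m = 3^m − 1.

Base case: t_0 = 0, and 3^0 − 1 = 1 − 1 = 0.
Assume t_k = 3^k − 1 for some k ≥ 0.
Then t_{k+1} = 3t_k + 2 = 3·(3^k − 1) + 2 = 3^{k+1} − 3 + 2 = 3^{k+1} − 1.
So the formula holds for k+1, and by induction t_m = 3^m − 1 for all m ≥ 0.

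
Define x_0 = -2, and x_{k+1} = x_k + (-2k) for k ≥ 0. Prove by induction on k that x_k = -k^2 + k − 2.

Base case: x_0 = -2, and -0^2 + 0 − 2 = -2.
Assume x_j = -j^2 + j − 2.
Then x_{j+1} = x_j + (-2j) = (-j^2 + j − 2) + (-2j) = -j^2 − j − 2,
and -(j+1)^2 + (j+1) − 2 = -j^2 − j − 2.
By induction, x_k = -k^2 + k − 2 for all k ≥ 0.

x_k = -k^2 + k − 2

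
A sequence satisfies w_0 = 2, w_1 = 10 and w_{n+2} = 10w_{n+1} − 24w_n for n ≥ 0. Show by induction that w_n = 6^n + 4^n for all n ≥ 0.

Base cases: w_0 = 2 and 6^0 + 4^0 = 2; w_1 = 10 and 6^1 + 4^1 = 10.
Assume w_i = 6^i + 4^i for all 0 ≤ i ≤ j, where j ≥ 1.
Then w_{j+1} = 10w_j − 24w_{j−1} = 10·(6^j + 4^j) − 24·(6^{j−1} + 4^{j−1}) = (10·6 − 24)6^{j−1} + (10·4 − 24)4^{j−1} = 36·6^{j−1} + 16·4^{j−1} = 6^{j+1} + 4^{j+1}.
By strong induction, w_n = 6^n + 4^n for all n ≥ 0.

w_n = 6^n + 4^n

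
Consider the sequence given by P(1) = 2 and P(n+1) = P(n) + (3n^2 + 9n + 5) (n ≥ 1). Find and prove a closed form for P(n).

Claim: P(n) = n^3 + 3n^2 + n − 3.

Base case: P(1) = 2, and 1^3 + 3·1^2 + 1 − 3 = 2.
Assume P(j) = j^3 + 3j^2 + j − 3.
Then P(j+1) = P(j) + (3j^2 + 9j + 5) = (j^3 + 3j^2 + j − 3) + (3j^2 + 9j + 5) = j^3 + 6j^2 + 10j + 2,
and (j+1)^3 + 3·(j+1)^2 + (j+1) − 3 = j^3 + 6j^2 + 10j + 2.
This completes the inductive step, so P(n) = n^3 + 3n^2 + n − 3 for all n ≥ 1.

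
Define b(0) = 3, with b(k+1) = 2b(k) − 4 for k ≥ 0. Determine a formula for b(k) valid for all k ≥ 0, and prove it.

Claim: b(k) = -2^k + 4.

Base case: b(0) = 3, and -2^0 + 4 = -1 + 4 = 3.
Assume b(m) = -2^m + 4 for some m ≥ 0.
Then b(m+1) = 2b(m) − 4 = 2·(-2^m + 4) − 4 = -2^{m+1} + 8 − 4 = -2^{m+1} + 4.
So the formula holds for m+1, and by induction b(k) = -2^k + 4 for all k ≥ 0.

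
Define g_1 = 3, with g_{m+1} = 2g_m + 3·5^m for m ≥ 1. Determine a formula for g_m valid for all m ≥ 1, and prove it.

Claim: g_m = -2^m + 5^m.

Base case: g_1 = 3, and -2^1 + 5^1 = -2 + 5 = 3.
Assume g_k = -2^k + 5^k for some k ≥ 1.
Then g_{k+1} = 2g_k + 3·5^k = 2·(-2^k + 5^k) + 3·5^k = -2^{k+1} + 2·5^k + 3·5^k = -2^{k+1} + 5·5^k = -2^{k+1} + 5^{k+1}.
So the formula holds for k+1, and by induction g_m = -2^m + 5^m for all m ≥ 1.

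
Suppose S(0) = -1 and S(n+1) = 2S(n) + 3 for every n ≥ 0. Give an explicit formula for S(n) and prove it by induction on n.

Claim: S(n) = 2^{n+1} − 3.

Base case: S(0) = -1, and 2^{0+1} − 3 = 2 − 3 = -1.
Assume S(m) = 2^{m+1} − 3 for some m ≥ 0.
Then S(m+1) = 2S(m) + 3 = 2·(2^{m+1} − 3) + 3 = 2^{m+2} − 6 + 3 = 2^{m+2} − 3.
So the formula holds for m+1, and by induction S(n) = 2^{n+1} − 3 for all n ≥ 0.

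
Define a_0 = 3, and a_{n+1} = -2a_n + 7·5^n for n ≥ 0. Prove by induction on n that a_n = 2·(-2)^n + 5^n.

Base case: a_0 = 3, and 2·(-2)^0 + 5^0 = 2 + 1 = 3.
Assume a_j = 2·(-2)^j + 5^j for some j ≥ 0.
Then a_{j+1} = -2a_j + 7·5^j = -2·(2·(-2)^j + 5^j) + 7·5^j = 2·(-2)^{j+1} − 2·5^j + 7·5^j = 2·(-2)^{j+1} + 5·5^j = 2·(-2)^{j+1} + 5^{j+1}.
So the formula holds for j+1, and by induction a_n = 2·(-2)^n + 5^n for all n ≥ 0.

a_n = 2·(-2)^n + 5^n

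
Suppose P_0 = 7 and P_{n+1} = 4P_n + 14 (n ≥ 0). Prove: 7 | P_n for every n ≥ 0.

Base case: P_0 = 7 = 7·1, so 7 | P_0.
Assume 7 | P_k, so P_k = 7t for some integer t.
Then P_{k+1} = 4P_k + 14 = 4·(7t) + 14 = 7(4t + 2), so 7 | P_{k+1}.
By induction, 7 | P_n for all n ≥ 0.

7 | P_n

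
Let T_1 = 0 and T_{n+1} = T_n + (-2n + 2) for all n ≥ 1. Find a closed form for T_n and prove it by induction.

Claim: T_n = -n^2 + 3n − 2.

Base case: T_1 = 0, and -1^2 + 3·1 − 2 = 0.
Assume T_k = -k^2 + 3k − 2.
Then T_{k+1} = T_k + (-2k + 2) = (-k^2 + 3k − 2) + (-2k + 2) = -k^2 + k,
and -(k+1)^2 + 3·(k+1) − 2 = -k^2 + k.
By induction, T_n = -n^2 + 3n − 2 for all n ≥ 1.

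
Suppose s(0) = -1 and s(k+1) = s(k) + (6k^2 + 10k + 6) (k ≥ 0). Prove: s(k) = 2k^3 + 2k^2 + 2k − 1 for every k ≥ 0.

Base case: s(0) = -1, and 2·0^3 + 2·0^2 + 2·0 − 1 = -1.
Assume s(m) = 2m^3 + 2m^2 + 2m − 1.
Then s(m+1) = s(m) + (6m^2 + 10m + 6) = (2m^3 + 2m^2 + 2m − 1) + (6m^2 + 10m + 6) = 2m^3 + 8m^2 + 12m + 5,
and 2·(m+1)^3 + 2·(m+1)^2 + 2·(m+1) − 1 = 2m^3 + 8m^2 + 12m + 5.
Hence s(k) = 2k^3 + 2k^2 + 2k − 1 for every k ≥ 0, by induction.

s(k) = 2k^3 + 2k^2 + 2k − 1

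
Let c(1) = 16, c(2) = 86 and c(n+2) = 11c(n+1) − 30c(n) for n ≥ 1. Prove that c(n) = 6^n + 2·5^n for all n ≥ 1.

Base cases: c(1) = 16 and 6^1 + 2·5^1 = 16; c(2) = 86 and 6^2 + 2·5^2 = 86.
Assume c(j) = 6^j + 2·5^j for all 1 ≤ j ≤ m, where m ≥ 2.
Then c(m+1) = 11c(m) − 30c(m−1) = 11·(6^m + 2·5^m) − 30·(6^{m−1} + 2·5^{m−1}) = (11·6 − 30)6^{m−1} + 2·(11·5 − 30)5^{m−1} = 36·6^{m−1} + 50·5^{m−1} = 6^{m+1} + 2·5^{m+1}.
This completes the inductive step, so c(n) = 6^n + 2·5^n for all n ≥ 1.

c(n) = 6^n + 2·5^n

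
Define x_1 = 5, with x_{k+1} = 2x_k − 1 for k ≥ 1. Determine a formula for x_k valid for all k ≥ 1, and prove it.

Claim: x_k = 2^{k+1} + 1.

Base case: x_1 = 5, and 2^{1+1} + 1 = 4 + 1 = 5.
Assume x_m = 2^{m+1} + 1 for some m ≥ 1.
Then x_{m+1} = 2x_m − 1 = 2·(2^{m+1} + 1) − 1 = 2^{m+2} + 2 − 1 = 2^{m+2} + 1.
Hence x_k = 2^{k+1} + 1 for every k ≥ 1, by induction.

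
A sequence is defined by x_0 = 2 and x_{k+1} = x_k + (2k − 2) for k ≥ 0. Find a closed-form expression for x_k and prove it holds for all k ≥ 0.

Claim: x_k = k^2 − 3k + 2.

Base case: x_0 = 2, and 0^2 − 3·0 + 2 = 2.
Assume x_j = j^2 − 3j + 2.
Then x_{j+1} = x_j + (2j − 2) = (j^2 − 3j + 2) + (2j − 2) = j^2 − j,
and (j+1)^2 − 3·(j+1) + 2 = j^2 − j.
Hence x_k = k^2 − 3k + 2 for every k ≥ 0, by induction.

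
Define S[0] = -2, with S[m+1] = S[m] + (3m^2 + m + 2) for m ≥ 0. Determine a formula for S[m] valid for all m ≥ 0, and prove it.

Claim: S[m] = m^3 − m^2 + 2m − 2.

Base case: S[0] = -2, and 0^3 − 0^2 + 2·0 − 2 = -2.
Assume S[k] = k^3 − k^2 + 2k − 2.
Then S[k+1] = S[k] + (3k^2 + k + 2) = (k^3 − k^2 + 2k − 2) + (3k^2 + k + 2) = k^3 + 2k^2 + 3k,
and (k+1)^3 − (k+1)^2 + 2·(k+1) − 2 = k^3 + 2k^2 + 3k.
Hence S[m] = m^3 − m^2 + 2m − 2 for every m ≥ 0, by induction.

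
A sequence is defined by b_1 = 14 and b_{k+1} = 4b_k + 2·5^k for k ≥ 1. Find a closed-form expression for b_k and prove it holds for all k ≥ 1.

Claim: b_k = 4^k + 2·5^k.

Base case: b_1 = 14, and 4^1 + 2·5^1 = 4 + 10 = 14.
Assume b_m = 4^m + 2·5^m for some m ≥ 1.
Then b_{m+1} = 4b_m + 2·5^m = 4·(4^m + 2·5^m) + 2·5^m = 4^{m+1} + 8·5^m + 2·5^m = 4^{m+1} + 10·5^m = 4^{m+1} + 2·5^{m+1}.
By induction, b_k = 4^k + 2·5^k for all k ≥ 1.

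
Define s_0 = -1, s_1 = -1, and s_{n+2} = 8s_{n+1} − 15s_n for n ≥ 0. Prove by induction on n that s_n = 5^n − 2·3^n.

Base cases: s_0 = -1 and 5^0 − 2·3^0 = -1; s_1 = -1 and 5^1 − 2·3^1 = -1.
Assume s_j = 5^j − 2·3^j for all 0 ≤ j ≤ k, where k ≥ 1.
Then s_{k+1} = 8s_k − 15s_{k−1} = 8·(5^k − 2·3^k) − 15·(5^{k−1} − 2·3^{k−1}) = (8·5 − 15)5^{k−1} − 2·(8·3 − 15)3^{k−1} = 25·5^{k−1} − 18·3^{k−1} = 5^{k+1} − 2·3^{k+1}.
This completes the inductive step, so s_n = 5^n − 2·3^n for all n ≥ 0.

s_n = 5^n − 2·3^n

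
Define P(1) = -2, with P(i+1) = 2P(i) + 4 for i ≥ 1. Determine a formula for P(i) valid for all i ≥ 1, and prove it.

Claim: P(i) = 2^i − 4.

Base case: P(1) = -2, and 2^1 − 4 = 2 − 4 = -2.
Assume P(k) = 2^k − 4 for some k ≥ 1.
Then P(k+1) = 2P(k) + 4 = 2·(2^k − 4) + 4 = 2^{k+1} − 8 + 4 = 2^{k+1} − 4.
This completes the inductive step, so P(i) = 2^i − 4 for all i ≥ 1.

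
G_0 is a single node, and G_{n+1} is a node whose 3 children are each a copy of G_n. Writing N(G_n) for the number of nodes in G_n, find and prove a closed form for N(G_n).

Claim: N(G_n) = (3^{n+1} − 1)/2.

Base case: N(G_0) = 1, and (3^{0+1} − 1)/2 = 1.
Assume N(G_m) = (3^{m+1} − 1)/2.
Then N(G_{m+1}) = 1 + 3N(G_m) = 1 + 3·(3^{m+1} − 1)/2 = 1 + (3^{m+2} − 3)/2 = (2 + 3^{m+2} − 3)/2 = (3^{m+2} − 1)/2.
So the formula holds for m+1, and by induction N(G_n) = (3^{n+1} − 1)/2 for all n ≥ 0.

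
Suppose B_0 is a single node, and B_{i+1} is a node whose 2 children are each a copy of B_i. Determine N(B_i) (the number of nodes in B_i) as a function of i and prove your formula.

Claim: N(B_i) = 2^{i+1} − 1.

Base case: N(B_0) = 1, and 2^{0+1} − 1 = 1.
Assume N(B_r) = 2^{r+1} − 1.
Then N(B_{r+1}) = 1 + 2N(B_r) = 1 + 2(2^{r+1} − 1) = 2^{r+2} − 2 + 1 = 2^{r+2} − 1.
By induction, N(B_i) = 2^{i+1} − 1 for all i ≥ 0.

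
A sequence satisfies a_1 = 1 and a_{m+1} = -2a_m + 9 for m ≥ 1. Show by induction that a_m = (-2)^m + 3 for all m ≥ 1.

Base case: a_1 = 1, and (-2)^1 + 3 = -2 + 3 = 1.
Assume a_k = (-2)^k + 3 for some k ≥ 1.
Then a_{k+1} = -2a_k + 9 = -2·((-2)^k + 3) + 9 = -2·(-2)^k − 6 + 9 = (-2)^{k+1} + 3.
Hence a_m = (-2)^m + 3 for every m ≥ 1, by induction.

a_m = (-2)^m + 3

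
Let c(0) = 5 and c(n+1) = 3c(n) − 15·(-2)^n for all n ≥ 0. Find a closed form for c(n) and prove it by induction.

Claim: c(n) = 2·3^n + 3·(-2)^n.

Base case: c(0) = 5, and 2·3^0 + 3·(-2)^0 = 2 + 3 = 5.
Assume c(m) = 2·3^m + 3·(-2)^m for some m ≥ 0.
Then c(m+1) = 3c(m) − 15·(-2)^m = 3·(2·3^m + 3·(-2)^m) − 15·(-2)^m = 2·3^{m+1} + 9·(-2)^m − 15·(-2)^m = 2·3^{m+1} − 6·(-2)^m = 2·3^{m+1} + 3·(-2)^{m+1}.
By induction, c(n) = 2·3^n + 3·(-2)^n for all n ≥ 0.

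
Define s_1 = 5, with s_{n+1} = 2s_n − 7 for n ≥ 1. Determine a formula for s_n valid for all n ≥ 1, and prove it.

Claim: s_n = -2^n + 7.

Base case: s_1 = 5, and -2^1 + 7 = -2 + 7 = 5.
Assume s_m = -2^m + 7 for some m ≥ 1.
Then s_{m+1} = 2s_m − 7 = 2·(-2^m + 7) − 7 = -2^{m+1} + 14 − 7 = -2^{m+1} + 7.
By induction, s_n = -2^n + 7 for all n ≥ 1.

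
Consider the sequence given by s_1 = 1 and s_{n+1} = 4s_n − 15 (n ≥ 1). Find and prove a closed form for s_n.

Claim: s_n = -4^n + 5.

Base case: s_1 = 1, and -4^1 + 5 = -4 + 5 = 1.
Assume s_r = -4^r + 5 for some r ≥ 1.
Then s_{r+1} = 4s_r − 15 = 4·(-4^r + 5) − 15 = -4^{r+1} + 20 − 15 = -4^{r+1} + 5.
By induction, s_n = -4^n + 5 for all n ≥ 1.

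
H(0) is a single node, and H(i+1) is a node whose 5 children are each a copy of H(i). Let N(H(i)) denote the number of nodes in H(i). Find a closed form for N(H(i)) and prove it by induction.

Claim: N(H(i)) = (5^{i+1} − 1)/4.

Base case: N(H(0)) = 1, and (5^{0+1} − 1)/4 = 1.
Assume N(H(r)) = (5^{r+1} − 1)/4.
Then N(H(r+1)) = 1 + 5N(H(r)) = 1 + 5·(5^{r+1} − 1)/4 = 1 + (5^{r+2} − 5)/4 = (4 + 5^{r+2} − 5)/4 = (5^{r+2} − 1)/4.
This completes the inductive step, so N(H(i)) = (5^{i+1} − 1)/4 for all i ≥ 0.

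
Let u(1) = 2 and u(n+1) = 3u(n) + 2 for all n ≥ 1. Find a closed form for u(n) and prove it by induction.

Claim: u(n) = 3^n − 1.

Base case: u(1) = 2, and 3^1 − 1 = 3 − 1 = 2.
Assume u(r) = 3^r − 1 for some r ≥ 1.
Then u(r+1) = 3u(r) + 2 = 3·(3^r − 1) + 2 = 3^{r+1} − 3 + 2 = 3^{r+1} − 1.
So the formula holds for r+1, and by induction u(n) = 3^n − 1 for all n ≥ 1.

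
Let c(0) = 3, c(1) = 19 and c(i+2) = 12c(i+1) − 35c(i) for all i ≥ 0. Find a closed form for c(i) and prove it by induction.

Claim: c(i) = 5^i + 2·7^i.

Base cases: c(0) = 3 and 5^0 + 2·7^0 = 3; c(1) = 19 and 5^1 + 2·7^1 = 19.
Assume c(j) = 5^j + 2·7^j for all 0 ≤ j ≤ m, where m ≥ 1.
Then c(m+1) = 12c(m) − 35c(m−1) = 12·(5^m + 2·7^m) − 35·(5^{m−1} + 2·7^{m−1}) = (12·5 − 35)5^{m−1} + 2·(12·7 − 35)7^{m−1} = 25·5^{m−1} + 98·7^{m−1} = 5^{m+1} + 2·7^{m+1}.
This completes the inductive step, so c(i) = 5^i + 2·7^i for all i ≥ 0.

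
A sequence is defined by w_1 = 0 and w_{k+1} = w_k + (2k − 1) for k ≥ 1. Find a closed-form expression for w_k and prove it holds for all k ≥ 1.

Claim: w_k = k^2 − 2k + 1.

Base case: w_1 = 0, and 1^2 − 2·1 + 1 = 0.
Assume w_j = j^2 − 2j + 1.
Then w_{j+1} = w_j + (2j − 1) = (j^2 − 2j + 1) + (2j − 1) = j^2,
and (j+1)^2 − 2·(j+1) + 1 = j^2.
By induction, w_k = k^2 − 2k + 1 for all k ≥ 1.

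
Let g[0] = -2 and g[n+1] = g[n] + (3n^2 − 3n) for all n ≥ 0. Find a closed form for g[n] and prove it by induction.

Claim: g[n] = n^3 − 3n^2 + 2n − 2.

Base case: g[0] = -2, and 0^3 − 3·0^2 + 2·0 − 2 = -2.
Assume g[k] = k^3 − 3k^2 + 2k − 2.
Then g[k+1] = g[k] + (3k^2 − 3k) = (k^3 − 3k^2 + 2k − 2) + (3k^2 − 3k) = k^3 − k − 2,
and (k+1)^3 − 3·(k+1)^2 + 2·(k+1) − 2 = k^3 − k − 2.
This completes the inductive step, so g[n] = n^3 − 3n^2 + 2n − 2 for all n ≥ 0.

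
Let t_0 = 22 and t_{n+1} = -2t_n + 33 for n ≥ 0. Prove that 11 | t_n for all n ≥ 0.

Base case: t_0 = 22 = 11·2, so 11 | t_0.
Assume 11 | t_j, so t_j = 11s for some integer s.
Then t_{j+1} = -2t_j + 33 = -2·(11s) + 33 = 11(-2s + 3), so 11 | t_{j+1}.
So the property holds for j+1, and by induction 11 | t_n for all n ≥ 0.

11 | t_n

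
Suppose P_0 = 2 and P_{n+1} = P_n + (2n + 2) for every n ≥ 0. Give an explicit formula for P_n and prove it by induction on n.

Claim: P_n = n^2 + n + 2.

Base case: P_0 = 2, and 0^2 + 0 + 2 = 2.
Assume P_r = r^2 + r + 2.
Then P_{r+1} = P_r + (2r + 2) = (r^2 + r + 2) + (2r + 2) = r^2 + 3r + 4,
and (r+1)^2 + (r+1) + 2 = r^2 + 3r + 4.
This completes the inductive step, so P_n = n^2 + n + 2 for all n ≥ 0.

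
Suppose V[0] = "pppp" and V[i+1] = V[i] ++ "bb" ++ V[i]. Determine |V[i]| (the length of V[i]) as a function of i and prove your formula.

Claim: |V[i]| = 6·2^i − 2.

Base case: |V[0]| = 4, and 6·2^0 − 2 = 4.
Assume |V[r]| = 6·2^r − 2.
Then |V[r+1]| = |V[r]| + 2 + |V[r]| = 2|V[r]| + 2 = 2(6·2^r − 2) + 2 = 6·2^{r+1} − 4 + 2 = 6·2^{r+1} − 2.
This completes the inductive step, so |V[i]| = 6·2^i − 2 for all i ≥ 0.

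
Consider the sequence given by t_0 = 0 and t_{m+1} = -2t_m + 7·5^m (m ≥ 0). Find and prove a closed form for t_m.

Claim: t_m = -(-2)^m + 5^m.

Base case: t_0 = 0, and -(-2)^0 + 5^0 = -1 + 1 = 0.
Assume t_j = -(-2)^j + 5^j for some j ≥ 0.
Then t_{j+1} = -2t_j + 7·5^j = -2·(-(-2)^j + 5^j) + 7·5^j = -(-2)^{j+1} − 2·5^j + 7·5^j = -(-2)^{j+1} + 5·5^j = -(-2)^{j+1} + 5^{j+1}.
This completes the inductive step, so t_m = -(-2)^m + 5^m for all m ≥ 0.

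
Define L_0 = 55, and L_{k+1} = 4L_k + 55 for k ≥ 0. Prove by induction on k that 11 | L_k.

Base case: L_0 = 55 = 11·5, so 11 | L_0.
Assume 11 | L_r, so L_r = 11t for some integer t.
Then L_{r+1} = 4L_r + 55 = 4·(11t) + 55 = 11(4t + 5), so 11 | L_{r+1}.
So the property holds for r+1, and by induction 11 | L_k for all k ≥ 0.

11 | L_k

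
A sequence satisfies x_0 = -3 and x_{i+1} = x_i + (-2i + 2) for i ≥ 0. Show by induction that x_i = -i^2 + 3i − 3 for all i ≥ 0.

Base case: x_0 = -3, and -0^2 + 3·0 − 3 = -3.
Assume x_j = -j^2 + 3j − 3.
Then x_{j+1} = x_j + (-2j + 2) = (-j^2 + 3j − 3) + (-2j + 2) = -j^2 + j − 1,
and -(j+1)^2 + 3·(j+1) − 3 = -j^2 + j − 1.
By induction, x_i = -i^2 + 3i − 3 for all i ≥ 0.

x_i = -i^2 + 3i − 3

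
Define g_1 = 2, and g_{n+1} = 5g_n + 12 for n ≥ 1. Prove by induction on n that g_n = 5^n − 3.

Base case: g_1 = 2, and 5^1 − 3 = 5 − 3 = 2.
Assume g_j = 5^j − 3 for some j ≥ 1.
Then g_{j+1} = 5g_j + 12 = 5·(5^j − 3) + 12 = 5^{j+1} − 15 + 12 = 5^{j+1} − 3.
This completes the inductive step, so g_n = 5^n − 3 for all n ≥ 1.

g_n = 5^n − 3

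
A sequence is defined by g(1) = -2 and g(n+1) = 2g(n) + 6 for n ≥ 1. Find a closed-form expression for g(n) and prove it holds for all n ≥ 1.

Claim: g(n) = 2^{n+1} − 6.

Base case: g(1) = -2, and 2^{1+1} − 6 = 4 − 6 = -2.
Assume g(k) = 2^{k+1} − 6 for some k ≥ 1.
Then g(k+1) = 2g(k) + 6 = 2·(2^{k+1} − 6) + 6 = 2^{k+2} − 12 + 6 = 2^{k+2} − 6.
So the formula holds for k+1, and by induction g(n) = 2^{n+1} − 6 for all n ≥ 1.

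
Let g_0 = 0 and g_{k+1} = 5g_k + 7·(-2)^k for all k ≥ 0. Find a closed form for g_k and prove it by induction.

Claim: g_k = 5^k − (-2)^k.

Base case: g_0 = 0, and 5^0 − (-2)^0 = 1 − 1 = 0.
Assume g_j = 5^j − (-2)^j for some j ≥ 0.
Then g_{j+1} = 5g_j + 7·(-2)^j = 5·(5^j − (-2)^j) + 7·(-2)^j = 5^{j+1} − 5·(-2)^j + 7·(-2)^j = 5^{j+1} + 2·(-2)^j = 5^{j+1} − (-2)^{j+1}.
By induction, g_k = 5^k − (-2)^k for all k ≥ 0.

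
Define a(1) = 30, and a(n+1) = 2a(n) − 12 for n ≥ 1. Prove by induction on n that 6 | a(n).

Base case: a(1) = 30 = 6·5, so 6 | a(1).
Assume 6 | a(j), so a(j) = 6t for some integer t.
Then a(j+1) = 2a(j) − 12 = 2·(6t) − 12 = 6(2t − 2), so 6 | a(j+1).
Hence 6 | a(n) for every n ≥ 1, by induction.

6 | a(n)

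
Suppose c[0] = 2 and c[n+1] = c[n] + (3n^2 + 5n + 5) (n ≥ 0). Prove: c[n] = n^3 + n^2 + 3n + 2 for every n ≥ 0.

Base case: c[0] = 2, and 0^3 + 0^2 + 3·0 + 2 = 2.
Assume c[j] = j^3 + j^2 + 3j + 2.
Then c[j+1] = c[j] + (3j^2 + 5j + 5) = (j^3 + j^2 + 3j + 2) + (3j^2 + 5j + 5) = j^3 + 4j^2 + 8j + 7,
and (j+1)^3 + (j+1)^2 + 3·(j+1) + 2 = j^3 + 4j^2 + 8j + 7.
This completes the inductive step, so c[n] = n^3 + n^2 + 3n + 2 for all n ≥ 0.

c[n] = n^3 + n^2 + 3n + 2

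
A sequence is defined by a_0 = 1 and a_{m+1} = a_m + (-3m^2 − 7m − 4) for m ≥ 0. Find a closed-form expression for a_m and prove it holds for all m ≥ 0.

Claim: a_m = -m^3 − 2m^2 − m + 1.

Base case: a_0 = 1, and -0^3 − 2·0^2 − 0 + 1 = 1.
Assume a_j = -j^3 − 2j^2 − j + 1.
Then a_{j+1} = a_j + (-3j^2 − 7j − 4) = (-j^3 − 2j^2 − j + 1) + (-3j^2 − 7j − 4) = -j^3 − 5j^2 − 8j − 3,
and -(j+1)^3 − 2·(j+1)^2 − (j+1) + 1 = -j^3 − 5j^2 − 8j − 3.
Hence a_m = -m^3 − 2m^2 − m + 1 for every m ≥ 0, by induction.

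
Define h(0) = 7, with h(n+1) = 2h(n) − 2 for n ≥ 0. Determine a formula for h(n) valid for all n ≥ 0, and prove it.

Claim: h(n) = 5·2^n + 2.

Base case: h(0) = 7, and 5·2^0 + 2 = 5 + 2 = 7.
Assume h(r) = 5·2^r + 2 for some r ≥ 0.
Then h(r+1) = 2h(r) − 2 = 2·(5·2^r + 2) − 2 = 10·2^r + 4 − 2 = 5·2^{r+1} + 2.
So the formula holds for r+1, and by induction h(n) = 5·2^n + 2 for all n ≥ 0.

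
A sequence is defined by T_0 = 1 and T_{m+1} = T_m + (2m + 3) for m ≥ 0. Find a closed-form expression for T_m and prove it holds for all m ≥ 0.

Claim: T_m = m^2 + 2m + 1.

Base case: T_0 = 1, and 0^2 + 2·0 + 1 = 1.
Assume T_r = r^2 + 2r + 1.
Then T_{r+1} = T_r + (2r + 3) = (r^2 + 2r + 1) + (2r + 3) = r^2 + 4r + 4,
and (r+1)^2 + 2·(r+1) + 1 = r^2 + 4r + 4.
This completes the inductive step, so T_m = m^2 + 2m + 1 for all m ≥ 0.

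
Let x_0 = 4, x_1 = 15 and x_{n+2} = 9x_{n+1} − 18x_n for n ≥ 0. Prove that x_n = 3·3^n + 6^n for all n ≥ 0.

Base cases: x_0 = 4 and 3·3^0 + 6^0 = 4; x_1 = 15 and 3·3^1 + 6^1 = 15.
Assume x_j = 3·3^j + 6^j for all 0 ≤ j ≤ r, where r ≥ 1.
Then x_{r+1} = 9x_r − 18x_{r−1} = 9·(3·3^r + 6^r) − 18·(3·3^{r−1} + 6^{r−1}) = 3·(9·3 − 18)3^{r−1} + (9·6 − 18)6^{r−1} = 27·3^{r−1} + 36·6^{r−1} = 3·3^{r+1} + 6^{r+1}.
Hence x_n = 3·3^n + 6^n for every n ≥ 0, by strong induction.

x_n = 3·3^n + 6^n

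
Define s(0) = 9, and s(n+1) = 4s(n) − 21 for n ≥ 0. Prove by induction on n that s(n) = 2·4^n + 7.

Base case: s(0) = 9, and 2·4^0 + 7 = 2 + 7 = 9.
Assume s(k) = 2·4^k + 7 for some k ≥ 0.
Then s(k+1) = 4s(k) − 21 = 4·(2·4^k + 7) − 21 = 8·4^k + 28 − 21 = 2·4^{k+1} + 7.
So the formula holds for k+1, and by induction s(n) = 2·4^n + 7 for all n ≥ 0.

s(n) = 2·4^n + 7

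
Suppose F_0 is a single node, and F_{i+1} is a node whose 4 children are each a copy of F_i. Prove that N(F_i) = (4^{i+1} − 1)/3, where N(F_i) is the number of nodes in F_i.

Base case: N(F_0) = 1, and (4^{0+1} − 1)/3 = 1.
Assume N(F_m) = (4^{m+1} − 1)/3.
Then N(F_{m+1}) = 1 + 4N(F_m) = 1 + 4·(4^{m+1} − 1)/3 = 1 + (4^{m+2} − 4)/3 = (3 + 4^{m+2} − 4)/3 = (4^{m+2} − 1)/3.
So the formula holds for m+1, and by induction N(F_i) = (4^{i+1} − 1)/3 for all i ≥ 0.

N(F_i) = (4^{i+1} − 1)/3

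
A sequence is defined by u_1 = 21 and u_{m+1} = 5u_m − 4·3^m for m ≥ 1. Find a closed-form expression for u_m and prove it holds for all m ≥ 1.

Claim: u_m = 3·5^m + 2·3^m.

Base case: u_1 = 21, and 3·5^1 + 2·3^1 = 15 + 6 = 21.
Assume u_j = 3·5^j + 2·3^j for some j ≥ 1.
Then u_{j+1} = 5u_j − 4·3^j = 5·(3·5^j + 2·3^j) − 4·3^j = 3·5^{j+1} + 10·3^j − 4·3^j = 3·5^{j+1} + 6·3^j = 3·5^{j+1} + 2·3^{j+1}.
So the formula holds for j+1, and by induction u_m = 3·5^m + 2·3^m for all m ≥ 1.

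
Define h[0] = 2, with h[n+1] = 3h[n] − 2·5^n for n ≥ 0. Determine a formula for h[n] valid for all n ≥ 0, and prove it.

Claim: h[n] = 3·3^n − 5^n.

Base case: h[0] = 2, and 3·3^0 − 5^0 = 3 − 1 = 2.
Assume h[j] = 3·3^j − 5^j for some j ≥ 0.
Then h[j+1] = 3h[j] − 2·5^j = 3·(3·3^j − 5^j) − 2·5^j = 3·3^{j+1} − 3·5^j − 2·5^j = 3·3^{j+1} − 5·5^j = 3·3^{j+1} − 5^{j+1}.
This completes the inductive step, so h[n] = 3·3^n − 5^n for all n ≥ 0.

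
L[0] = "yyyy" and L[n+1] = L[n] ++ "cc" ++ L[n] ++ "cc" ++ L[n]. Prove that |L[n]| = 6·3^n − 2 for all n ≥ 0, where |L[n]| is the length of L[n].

Base case: |L[0]| = 4, and 6·3^0 − 2 = 4.
Assume |L[j]| = 6·3^j − 2.
Then |L[j+1]| = 3|L[j]| + 4 = 3(6·3^j − 2) + 4 = 6·3^{j+1} − 6 + 4 = 6·3^{j+1} − 2.
So the formula holds for j+1, and by induction |L[n]| = 6·3^n − 2 for all n ≥ 0.

|L[n]| = 6·3^n − 2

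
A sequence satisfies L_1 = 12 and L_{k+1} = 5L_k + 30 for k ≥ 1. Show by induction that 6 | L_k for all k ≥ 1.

Base case: L_1 = 12 = 6·2, so 6 | L_1.
Assume 6 | L_m, so L_m = 6t for some integer t.
Then L_{m+1} = 5L_m + 30 = 5·(6t) + 30 = 6(5t + 5), so 6 | L_{m+1}.
Hence 6 | L_k for every k ≥ 1, by induction.

6 | L_k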